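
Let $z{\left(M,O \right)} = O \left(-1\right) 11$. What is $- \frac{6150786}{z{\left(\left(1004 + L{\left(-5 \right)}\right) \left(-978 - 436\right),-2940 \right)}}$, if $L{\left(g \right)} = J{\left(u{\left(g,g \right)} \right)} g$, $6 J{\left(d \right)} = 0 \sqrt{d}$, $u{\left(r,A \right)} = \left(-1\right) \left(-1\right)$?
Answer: $- \frac{1025131}{5390} \approx -190.19$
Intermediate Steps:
$u{\left(r,A \right)} = 1$
$J{\left(d \right)} = 0$ ($J{\left(d \right)} = \frac{0 \sqrt{d}}{6} = \frac{1}{6} \cdot 0 = 0$)
$L{\left(g \right)} = 0$ ($L{\left(g \right)} = 0 g = 0$)
$z{\left(M,O \right)} = - 11 O$ ($z{\left(M,O \right)} = - O 11 = - 11 O$)
$- \frac{6150786}{z{\left(\left(1004 + L{\left(-5 \right)}\right) \left(-978 - 436\right),-2940 \right)}} = - \frac{6150786}{\left(-11\right) \left(-2940\right)} = - \frac{6150786}{32340} = \left(-6150786\right) \frac{1}{32340} = - \frac{1025131}{5390}$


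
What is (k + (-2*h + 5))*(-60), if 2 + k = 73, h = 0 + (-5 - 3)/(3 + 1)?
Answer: -4800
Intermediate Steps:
h = -2 (h = 0 - 8/4 = 0 - 8*1/4 = 0 - 2 = -2)
k = 71 (k = -2 + 73 = 71)
(k + (-2*h + 5))*(-60) = (71 + (-2*(-2) + 5))*(-60) = (71 + (4 + 5))*(-60) = (71 + 9)*(-60) = 80*(-60) = -4800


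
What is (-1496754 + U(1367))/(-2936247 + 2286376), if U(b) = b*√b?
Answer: 1496754/649871 - 1367*√1367/649871 ≈ 2.2254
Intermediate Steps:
U(b) = b^(3/2)
(-1496754 + U(1367))/(-2936247 + 2286376) = (-1496754 + 1367^(3/2))/(-2936247 + 2286376) = (-1496754 + 1367*√1367)/(-649871) = (-1496754 + 1367*√1367)*(-1/649871) = 1496754/649871 - 1367*√1367/649871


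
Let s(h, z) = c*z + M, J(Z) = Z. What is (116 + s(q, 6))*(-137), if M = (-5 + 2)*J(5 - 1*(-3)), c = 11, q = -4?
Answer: -21646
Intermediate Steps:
M = -24 (M = (-5 + 2)*(5 - 1*(-3)) = -3*(5 + 3) = -3*8 = -24)
s(h, z) = -24 + 11*z (s(h, z) = 11*z - 24 = -24 + 11*z)
(116 + s(q, 6))*(-137) = (116 + (-24 + 11*6))*(-137) = (116 + (-24 + 66))*(-137) = (116 + 42)*(-137) = 158*(-137) = -21646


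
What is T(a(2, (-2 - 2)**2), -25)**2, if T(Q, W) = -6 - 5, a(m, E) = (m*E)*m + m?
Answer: 121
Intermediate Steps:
a(m, E) = m + E*m**2 (a(m, E) = (E*m)*m + m = E*m**2 + m = m + E*m**2)
T(Q, W) = -11
T(a(2, (-2 - 2)**2), -25)**2 = (-11)**2 = 121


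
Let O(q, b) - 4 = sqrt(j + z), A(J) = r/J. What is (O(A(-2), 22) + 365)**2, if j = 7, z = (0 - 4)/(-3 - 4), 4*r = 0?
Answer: (2583 + sqrt(371))**2/49 ≈ 1.3820e+5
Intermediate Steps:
r = 0 (r = (1/4)*0 = 0)
z = 4/7 (z = -4/(-7) = -4*(-1/7) = 4/7 ≈ 0.57143)
A(J) = 0 (A(J) = 0/J = 0)
O(q, b) = 4 + sqrt(371)/7 (O(q, b) = 4 + sqrt(7 + 4/7) = 4 + sqrt(53/7) = 4 + sqrt(371)/7)
(O(A(-2), 22) + 365)**2 = ((4 + sqrt(371)/7) + 365)**2 = (369 + sqrt(371)/7)**2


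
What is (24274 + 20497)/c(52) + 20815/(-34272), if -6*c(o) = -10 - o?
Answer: 4602529871/1062432 ≈ 4332.1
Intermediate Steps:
c(o) = 5/3 + o/6 (c(o) = -(-10 - o)/6 = 5/3 + o/6)
(24274 + 20497)/c(52) + 20815/(-34272) = (24274 + 20497)/(5/3 + (⅙)*52) + 20815/(-34272) = 44771/(5/3 + 26/3) + 20815*(-1/34272) = 44771/(31/3) - 20815/34272 = 44771*(3/31) - 20815/34272 = 134313/31 - 20815/34272 = 4602529871/1062432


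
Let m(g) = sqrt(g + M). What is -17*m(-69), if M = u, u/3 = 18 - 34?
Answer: -51*I*sqrt(13) ≈ -183.88*I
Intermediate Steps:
u = -48 (u = 3*(18 - 34) = 3*(-16) = -48)
M = -48
m(g) = sqrt(-48 + g) (m(g) = sqrt(g - 48) = sqrt(-48 + g))
-17*m(-69) = -17*sqrt(-48 - 69) = -51*I*sqrt(13)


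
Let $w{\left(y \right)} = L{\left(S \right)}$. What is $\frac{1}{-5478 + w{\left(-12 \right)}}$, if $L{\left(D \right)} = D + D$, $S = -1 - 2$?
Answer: $- \frac{1}{5484} \approx -0.00018235$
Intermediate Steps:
$S = -3$
$L{\left(D \right)} = 2 D$
$w{\left(y \right)} = -6$ ($w{\left(y \right)} = 2 \left(-3\right) = -6$)
$\frac{1}{-5478 + w{\left(-12 \right)}} = \frac{1}{-5478 - 6} = \frac{1}{-5484} = - \frac{1}{5484}$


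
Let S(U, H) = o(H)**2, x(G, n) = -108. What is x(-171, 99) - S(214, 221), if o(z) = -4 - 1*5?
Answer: -189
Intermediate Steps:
o(z) = -9 (o(z) = -4 - 5 = -9)
S(U, H) = 81 (S(U, H) = (-9)**2 = 81)
x(-171, 99) - S(214, 221) = -108 - 1*81 = -108 - 81 = -189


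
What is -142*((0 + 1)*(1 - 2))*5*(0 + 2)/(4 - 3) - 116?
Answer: 1304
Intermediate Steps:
-142*((0 + 1)*(1 - 2))*5*(0 + 2)/(4 - 3) - 116 = -142*(1*(-1))*5*2/1 - 116 = -142*(-1*5)*2*1 - 116 = -(-710)*2 - 116 = -142*(-10) - 116 = 1420 - 116 = 1304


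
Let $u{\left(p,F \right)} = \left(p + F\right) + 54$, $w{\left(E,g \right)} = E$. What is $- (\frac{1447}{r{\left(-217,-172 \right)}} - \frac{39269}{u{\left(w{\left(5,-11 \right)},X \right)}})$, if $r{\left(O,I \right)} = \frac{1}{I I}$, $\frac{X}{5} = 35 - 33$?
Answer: $- \frac{2953716043}{69} \approx -4.2807 \cdot 10^{7}$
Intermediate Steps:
$X = 10$ ($X = 5 \left(35 - 33\right) = 5 \cdot 2 = 10$)
$u{\left(p,F \right)} = 54 + F + p$ ($u{\left(p,F \right)} = \left(F + p\right) + 54 = 54 + F + p$)
$r{\left(O,I \right)} = \frac{1}{I^{2}}$
$- (\frac{1447}{r{\left(-217,-172 \right)}} - \frac{39269}{u{\left(w{\left(5,-11 \right)},X \right)}}) = - (\frac{1447}{\frac{1}{29584}} - \frac{39269}{54 + 10 + 5}) = - (1447 \frac{1}{\frac{1}{29584}} - \frac{39269}{69}) = - (1447 \cdot 29584 - \frac{39269}{69}) = - (42808048 - \frac{39269}{69}) = \left(-1\right) \frac{2953716043}{69} = - \frac{2953716043}{69}$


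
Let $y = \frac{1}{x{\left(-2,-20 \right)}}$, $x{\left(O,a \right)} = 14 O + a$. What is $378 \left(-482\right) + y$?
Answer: $- \frac{8745409}{48} \approx -1.822 \cdot 10^{5}$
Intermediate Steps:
$x{\left(O,a \right)} = a + 14 O$
$y = - \frac{1}{48}$ ($y = \frac{1}{-20 + 14 \left(-2\right)} = \frac{1}{-20 - 28} = \frac{1}{-48} = - \frac{1}{48} \approx -0.020833$)
$378 \left(-482\right) + y = 378 \left(-482\right) - \frac{1}{48} = -182196 - \frac{1}{48} = - \frac{8745409}{48}$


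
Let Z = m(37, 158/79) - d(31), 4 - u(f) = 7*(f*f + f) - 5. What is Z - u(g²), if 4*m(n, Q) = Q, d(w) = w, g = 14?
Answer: 540489/2 ≈ 2.7024e+5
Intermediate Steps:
m(n, Q) = Q/4
u(f) = 9 - 7*f - 7*f² (u(f) = 4 - (7*(f*f + f) - 5) = 4 - (7*(f² + f) - 5) = 4 - (7*(f + f²) - 5) = 4 - ((7*f + 7*f²) - 5) = 4 - (-5 + 7*f + 7*f²) = 4 + (5 - 7*f - 7*f²) = 9 - 7*f - 7*f²)
Z = -61/2 (Z = (158/79)/4 - 1*31 = (158*(1/79))/4 - 31 = (¼)*2 - 31 = ½ - 31 = -61/2 ≈ -30.500)
Z - u(g²) = -61/2 - (9 - 7*14² - 7*(14²)²) = -61/2 - (9 - 7*196 - 7*196²) = -61/2 - (9 - 1372 - 7*38416) = -61/2 - (9 - 1372 - 268912) = -61/2 - 1*(-270275) = -61/2 + 270275 = 540489/2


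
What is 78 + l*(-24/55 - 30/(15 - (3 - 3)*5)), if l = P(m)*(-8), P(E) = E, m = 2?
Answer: 6434/55 ≈ 116.98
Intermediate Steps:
l = -16 (l = 2*(-8) = -16)
78 + l*(-24/55 - 30/(15 - (3 - 3)*5)) = 78 - 16*(-24/55 - 30/(15 - (3 - 3)*5)) = 78 - 16*(-24*1/55 - 30/(15 - 0*5)) = 78 - 16*(-24/55 - 30/(15 - 1*0)) = 78 - 16*(-24/55 - 30/(15 + 0)) = 78 - 16*(-24/55 - 30/15) = 78 - 16*(-24/55 - 30*1/15) = 78 - 16*(-24/55 - 2) = 78 - 16*(-134/55) = 78 + 2144/55 = 6434/55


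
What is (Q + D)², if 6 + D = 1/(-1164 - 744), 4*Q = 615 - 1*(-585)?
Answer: 314666024401/3640464 ≈ 86436.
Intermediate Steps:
Q = 300 (Q = (615 - 1*(-585))/4 = (615 + 585)/4 = (¼)*1200 = 300)
D = -11449/1908 (D = -6 + 1/(-1164 - 744) = -6 + 1/(-1908) = -6 - 1/1908 = -11449/1908 ≈ -6.0005)
(Q + D)² = (300 - 11449/1908)² = (560951/1908)² = 314666024401/3640464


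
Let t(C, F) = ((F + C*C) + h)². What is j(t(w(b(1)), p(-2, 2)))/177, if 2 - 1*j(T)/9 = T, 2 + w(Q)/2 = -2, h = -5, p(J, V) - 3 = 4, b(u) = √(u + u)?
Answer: -13062/59 ≈ -221.39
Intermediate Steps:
b(u) = √2*√u (b(u) = √(2*u) = √2*√u)
p(J, V) = 7 (p(J, V) = 3 + 4 = 7)
w(Q) = -8 (w(Q) = -4 + 2*(-2) = -4 - 4 = -8)
t(C, F) = (-5 + F + C²)² (t(C, F) = ((F + C*C) - 5)² = ((F + C²) - 5)² = (-5 + F + C²)²)
j(T) = 18 - 9*T
j(t(w(b(1)), p(-2, 2)))/177 = (18 - 9*(-5 + 7 + (-8)²)²)/177 = (18 - 9*(-5 + 7 + 64)²)*(1/177) = (18 - 9*66²)*(1/177) = (18 - 9*4356)*(1/177) = (18 - 39204)*(1/177) = -39186*1/177 = -13062/59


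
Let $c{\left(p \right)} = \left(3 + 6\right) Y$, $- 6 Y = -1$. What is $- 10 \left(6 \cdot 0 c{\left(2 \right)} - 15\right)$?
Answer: $150$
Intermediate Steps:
$Y = \frac{1}{6}$ ($Y = \left(- \frac{1}{6}\right) \left(-1\right) = \frac{1}{6} \approx 0.16667$)
$c{\left(p \right)} = \frac{3}{2}$ ($c{\left(p \right)} = \left(3 + 6\right) \frac{1}{6} = 9 \cdot \frac{1}{6} = \frac{3}{2}$)
$- 10 \left(6 \cdot 0 c{\left(2 \right)} - 15\right) = - 10 \left(6 \cdot 0 \cdot \frac{3}{2} - 15\right) = - 10 \left(0 \cdot \frac{3}{2} - 15\right) = - 10 \left(0 - 15\right) = \left(-10\right) \left(-15\right) = 150$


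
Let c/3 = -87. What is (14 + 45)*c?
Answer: -15399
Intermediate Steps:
c = -261 (c = 3*(-87) = -261)
(14 + 45)*c = (14 + 45)*(-261) = 59*(-261) = -15399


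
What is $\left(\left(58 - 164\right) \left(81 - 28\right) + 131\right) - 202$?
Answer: $-5689$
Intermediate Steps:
$\left(\left(58 - 164\right) \left(81 - 28\right) + 131\right) - 202 = \left(\left(-106\right) 53 + 131\right) - 202 = \left(-5618 + 131\right) - 202 = -5487 - 202 = -5689$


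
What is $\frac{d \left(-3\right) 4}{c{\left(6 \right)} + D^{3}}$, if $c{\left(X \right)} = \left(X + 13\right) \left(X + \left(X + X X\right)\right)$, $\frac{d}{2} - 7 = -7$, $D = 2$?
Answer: $0$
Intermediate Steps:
$d = 0$ ($d = 14 + 2 \left(-7\right) = 14 - 14 = 0$)
$c{\left(X \right)} = \left(13 + X\right) \left(X^{2} + 2 X\right)$ ($c{\left(X \right)} = \left(13 + X\right) \left(X + \left(X + X^{2}\right)\right) = \left(13 + X\right) \left(X^{2} + 2 X\right)$)
$\frac{d \left(-3\right) 4}{c{\left(6 \right)} + D^{3}} = \frac{0 \left(-3\right) 4}{6 \left(26 + 6^{2} + 15 \cdot 6\right) + 2^{3}} = \frac{0 \cdot 4}{6 \left(26 + 36 + 90\right) + 8} = \frac{1}{6 \cdot 152 + 8} \cdot 0 = \frac{1}{912 + 8} \cdot 0 = \frac{1}{920} \cdot 0 = 0$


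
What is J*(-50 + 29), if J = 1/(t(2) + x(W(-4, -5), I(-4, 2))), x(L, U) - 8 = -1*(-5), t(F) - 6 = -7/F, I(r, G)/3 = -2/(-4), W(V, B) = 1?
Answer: -42/31 ≈ -1.3548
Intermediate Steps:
I(r, G) = 3/2 (I(r, G) = 3*(-2/(-4)) = 3*(-2*(-¼)) = 3*(½) = 3/2)
t(F) = 6 - 7/F
x(L, U) = 13 (x(L, U) = 8 - 1*(-5) = 8 + 5 = 13)
J = 2/31 (J = 1/((6 - 7/2) + 13) = 1/(5/2 + 13) = 1/(31/2) = 2/31 ≈ 0.064516)
J*(-50 + 29) = 2*(-50 + 29)/31 = (2/31)*(-21) = -42/31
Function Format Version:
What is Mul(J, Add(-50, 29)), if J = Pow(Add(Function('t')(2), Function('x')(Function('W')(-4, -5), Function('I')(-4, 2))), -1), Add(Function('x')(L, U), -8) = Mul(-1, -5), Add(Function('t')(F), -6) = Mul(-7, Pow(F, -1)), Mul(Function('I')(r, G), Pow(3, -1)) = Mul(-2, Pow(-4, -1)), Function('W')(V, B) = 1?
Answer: Rational(-42, 31) ≈ -1.3548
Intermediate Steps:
Function('I')(r, G) = Rational(3, 2) (Function('I')(r, G) = Mul(3, Mul(-2, Pow(-4, -1))) = Mul(3, Mul(-2, Rational(-1, 4))) = Mul(3, Rational(1, 2)) = Rational(3, 2))
Function('t')(F) = Add(6, Mul(-7, Pow(F, -1)))
Function('x')(L, U) = 13 (Function('x')(L, U) = Add(8, Mul(-1, -5)) = Add(8, 5) = 13)
J = Rational(2, 31) (J = Pow(Add(Add(6, Mul(-7, Pow(2, -1))), 13), -1) = Pow(Add(Add(6, Mul(-7, Rational(1, 2))), 13), -1) = Pow(Add(Add(6, Rational(-7, 2)), 13), -1) = Pow(Add(Rational(5, 2), 13), -1) = Pow(Rational(31, 2), -1) = Rational(2, 31) ≈ 0.064516)
Mul(J, Add(-50, 29)) = Mul(Rational(2, 31), Add(-50, 29)) = Mul(Rational(2, 31), -21) = Rational(-42, 31)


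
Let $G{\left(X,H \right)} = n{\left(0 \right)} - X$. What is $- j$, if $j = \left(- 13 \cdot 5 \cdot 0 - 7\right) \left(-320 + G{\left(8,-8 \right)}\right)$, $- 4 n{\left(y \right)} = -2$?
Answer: $- \frac{4585}{2} \approx -2292.5$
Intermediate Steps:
$n{\left(y \right)} = \frac{1}{2}$ ($n{\left(y \right)} = \left(- \frac{1}{4}\right) \left(-2\right) = \frac{1}{2}$)
$G{\left(X,H \right)} = \frac{1}{2} - X$
$j = \frac{4585}{2}$ ($j = \left(- 13 \cdot 5 \cdot 0 - 7\right) \left(-320 + \left(\frac{1}{2} - 8\right)\right) = \left(\left(-13\right) 0 - 7\right) \left(-320 + \left(\frac{1}{2} - 8\right)\right) = \left(0 - 7\right) \left(-320 - \frac{15}{2}\right) = \left(-7\right) \left(- \frac{655}{2}\right) = \frac{4585}{2} \approx 2292.5$)
$- j = \left(-1\right) \frac{4585}{2} = - \frac{4585}{2}$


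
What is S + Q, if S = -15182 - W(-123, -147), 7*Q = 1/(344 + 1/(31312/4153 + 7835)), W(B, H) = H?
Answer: -1179176229799178/78428750407 ≈ -15035.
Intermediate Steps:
Q = 32570067/78428750407 (Q = 1/(7*(344 + 1/(31312/4153 + 7835))) = 1/(7*(344 + 1/(32570067/4153))) = 1/(7*(344 + 4153/32570067)) = 1/(7*(11204107201/32570067)) = (⅐)*(32570067/11204107201) = 32570067/78428750407 ≈ 0.00041528)
S = -15035 (S = -15182 - 1*(-147) = -15182 + 147 = -15035)
S + Q = -15035 + 32570067/78428750407 = -1179176229799178/78428750407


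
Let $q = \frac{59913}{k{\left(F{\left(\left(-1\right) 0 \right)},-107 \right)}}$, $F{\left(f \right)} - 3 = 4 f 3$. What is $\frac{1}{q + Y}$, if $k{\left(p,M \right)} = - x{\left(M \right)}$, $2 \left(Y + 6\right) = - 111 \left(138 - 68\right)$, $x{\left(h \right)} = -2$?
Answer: $\frac{2}{52131} \approx 3.8365 \cdot 10^{-5}$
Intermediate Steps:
$Y = -3891$ ($Y = -6 + \frac{\left(-111\right) \left(138 - 68\right)}{2} = -6 + \frac{\left(-111\right) 70}{2} = -6 + \frac{1}{2} \left(-7770\right) = -6 - 3885 = -3891$)
$F{\left(f \right)} = 3 + 12 f$ ($F{\left(f \right)} = 3 + 4 f 3 = 3 + 12 f$)
$k{\left(p,M \right)} = 2$ ($k{\left(p,M \right)} = \left(-1\right) \left(-2\right) = 2$)
$q = \frac{59913}{2} \approx 29957.0$
$\frac{1}{q + Y} = \frac{1}{\frac{59913}{2} - 3891} = \frac{1}{\frac{52131}{2}} = \frac{2}{52131}$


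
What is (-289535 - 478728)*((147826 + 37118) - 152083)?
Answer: -25245890443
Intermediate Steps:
(-289535 - 478728)*((147826 + 37118) - 152083) = -768263*(184944 - 152083) = -768263*32861 = -25245890443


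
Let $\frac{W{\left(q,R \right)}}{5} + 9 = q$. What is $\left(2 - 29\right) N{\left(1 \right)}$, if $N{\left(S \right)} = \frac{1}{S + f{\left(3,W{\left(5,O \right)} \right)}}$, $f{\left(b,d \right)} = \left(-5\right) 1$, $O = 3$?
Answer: $\frac{27}{4} \approx 6.75$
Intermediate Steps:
$W{\left(q,R \right)} = -45 + 5 q$
$f{\left(b,d \right)} = -5$
$N{\left(S \right)} = \frac{1}{-5 + S}$ ($N{\left(S \right)} = \frac{1}{S - 5} = \frac{1}{-5 + S}$)
$\left(2 - 29\right) N{\left(1 \right)} = \frac{2 - 29}{-5 + 1} = - \frac{27}{-4} = \left(-27\right) \left(- \frac{1}{4}\right) = \frac{27}{4}$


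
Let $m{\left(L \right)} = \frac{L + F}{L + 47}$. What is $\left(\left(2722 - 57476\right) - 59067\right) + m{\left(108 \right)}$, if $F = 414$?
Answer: $- \frac{17641733}{155} \approx -1.1382 \cdot 10^{5}$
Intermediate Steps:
$m{\left(L \right)} = \frac{414 + L}{47 + L}$ ($m{\left(L \right)} = \frac{L + 414}{L + 47} = \frac{414 + L}{47 + L}$)
$\left(\left(2722 - 57476\right) - 59067\right) + m{\left(108 \right)} = \left(\left(2722 - 57476\right) - 59067\right) + \frac{414 + 108}{47 + 108} = \left(-54754 - 59067\right) + \frac{1}{155} \cdot 522 = -113821 + \frac{1}{155} \cdot 522 = -113821 + \frac{522}{155} = - \frac{17641733}{155}$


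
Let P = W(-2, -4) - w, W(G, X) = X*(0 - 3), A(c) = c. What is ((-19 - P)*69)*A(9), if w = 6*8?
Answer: 10557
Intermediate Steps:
w = 48
W(G, X) = -3*X (W(G, X) = X*(-3) = -3*X)
P = -36 (P = -3*(-4) - 1*48 = 12 - 48 = -36)
((-19 - P)*69)*A(9) = ((-19 - 1*(-36))*69)*9 = ((-19 + 36)*69)*9 = (17*69)*9 = 1173*9 = 10557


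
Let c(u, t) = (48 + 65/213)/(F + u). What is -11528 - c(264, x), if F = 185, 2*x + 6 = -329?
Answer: -1102513625/95637 ≈ -11528.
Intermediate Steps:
x = -335/2 (x = -3 + (½)*(-329) = -3 - 329/2 = -335/2 ≈ -167.50)
c(u, t) = 10289/(213*(185 + u)) (c(u, t) = (48 + 65/213)/(185 + u) = 10289/(213*(185 + u)))
-11528 - c(264, x) = -11528 - 10289/(213*(185 + 264)) = -11528 - 10289/(213*449) = -11528 - 1*10289/95637 = -11528 - 10289/95637 = -1102513625/95637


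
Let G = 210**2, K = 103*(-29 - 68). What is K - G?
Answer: -54091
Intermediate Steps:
K = -9991 (K = 103*(-97) = -9991)
G = 44100
K - G = -9991 - 1*44100 = -9991 - 44100 = -54091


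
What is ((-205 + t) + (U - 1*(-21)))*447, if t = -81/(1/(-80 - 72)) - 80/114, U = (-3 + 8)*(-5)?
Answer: 102784819/19 ≈ 5.4097e+6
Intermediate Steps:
U = -25 (U = 5*(-5) = -25)
t = 701744/57 (t = -81/(1/(-152)) - 80*1/114 = -81/(-1/152) - 40/57 = -81*(-152) - 40/57 = 12312 - 40/57 = 701744/57 ≈ 12311.)
((-205 + t) + (U - 1*(-21)))*447 = ((-205 + 701744/57) + (-25 - 1*(-21)))*447 = (690059/57 + (-25 + 21))*447 = (690059/57 - 4)*447 = (689831/57)*447 = 102784819/19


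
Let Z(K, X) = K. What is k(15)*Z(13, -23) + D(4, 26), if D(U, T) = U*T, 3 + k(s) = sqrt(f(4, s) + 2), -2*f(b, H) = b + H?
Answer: 65 + 13*I*sqrt(30)/2 ≈ 65.0 + 35.602*I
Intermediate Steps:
f(b, H) = -H/2 - b/2 (f(b, H) = -(b + H)/2 = -(H + b)/2 = -H/2 - b/2)
k(s) = -3 + sqrt(2)*sqrt(-s)/2 (k(s) = -3 + sqrt((-s/2 - 1/2*4) + 2) = -3 + sqrt((-s/2 - 2) + 2) = -3 + sqrt((-2 - s/2) + 2) = -3 + sqrt(-s/2) = -3 + sqrt(2)*sqrt(-s)/2)
D(U, T) = T*U
k(15)*Z(13, -23) + D(4, 26) = (-3 + sqrt(2)*sqrt(-1*15)/2)*13 + 26*4 = (-3 + sqrt(2)*sqrt(-15)/2)*13 + 104 = (-3 + sqrt(2)*(I*sqrt(15))/2)*13 + 104 = (-3 + I*sqrt(30)/2)*13 + 104 = (-39 + 13*I*sqrt(30)/2) + 104 = 65 + 13*I*sqrt(30)/2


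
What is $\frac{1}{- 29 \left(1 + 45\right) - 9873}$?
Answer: $- \frac{1}{11207} \approx -8.923 \cdot 10^{-5}$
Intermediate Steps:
$\frac{1}{- 29 \left(1 + 45\right) - 9873} = \frac{1}{\left(-29\right) 46 - 9873} = \frac{1}{-1334 - 9873} = \frac{1}{-11207} = - \frac{1}{11207}$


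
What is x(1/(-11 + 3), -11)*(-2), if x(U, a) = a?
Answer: 22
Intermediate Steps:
x(1/(-11 + 3), -11)*(-2) = -11*(-2) = 22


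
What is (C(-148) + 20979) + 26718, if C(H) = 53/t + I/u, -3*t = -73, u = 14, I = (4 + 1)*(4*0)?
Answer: 3482040/73 ≈ 47699.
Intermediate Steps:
I = 0 (I = 5*0 = 0)
t = 73/3 (t = -⅓*(-73) = 73/3 ≈ 24.333)
C(H) = 159/73 (C(H) = 53/(73/3) + 0/14 = 53*(3/73) + 0*(1/14) = 159/73 + 0 = 159/73)
(C(-148) + 20979) + 26718 = (159/73 + 20979) + 26718 = 1531626/73 + 26718 = 3482040/73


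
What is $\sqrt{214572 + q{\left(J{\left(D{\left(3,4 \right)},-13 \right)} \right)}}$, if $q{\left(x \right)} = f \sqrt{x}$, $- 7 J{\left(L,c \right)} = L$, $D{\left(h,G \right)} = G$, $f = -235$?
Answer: $\frac{\sqrt{10514028 - 3290 i \sqrt{7}}}{7} \approx 463.22 - 0.19175 i$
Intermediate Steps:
$J{\left(L,c \right)} = - \frac{L}{7}$
$q{\left(x \right)} = - 235 \sqrt{x}$
$\sqrt{214572 + q{\left(J{\left(D{\left(3,4 \right)},-13 \right)} \right)}} = \sqrt{214572 - 235 \sqrt{\left(- \frac{1}{7}\right) 4}} = \sqrt{214572 - 235 \sqrt{- \frac{4}{7}}} = \sqrt{214572 - 235 \frac{2 i \sqrt{7}}{7}} = \sqrt{214572 - \frac{470 i \sqrt{7}}{7}}$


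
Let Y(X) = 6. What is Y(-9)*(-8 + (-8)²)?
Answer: 336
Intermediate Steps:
Y(-9)*(-8 + (-8)²) = 6*(-8 + (-8)²) = 6*(-8 + 64) = 6*56 = 336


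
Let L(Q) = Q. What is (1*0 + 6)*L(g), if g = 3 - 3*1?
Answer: 0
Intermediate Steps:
g = 0 (g = 3 - 3 = 0)
(1*0 + 6)*L(g) = (1*0 + 6)*0 = (0 + 6)*0 = 6*0 = 0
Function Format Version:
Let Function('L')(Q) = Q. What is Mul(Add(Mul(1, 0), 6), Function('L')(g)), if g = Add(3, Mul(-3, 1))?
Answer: 0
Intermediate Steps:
g = 0 (g = Add(3, -3) = 0)
Mul(Add(Mul(1, 0), 6), Function('L')(g)) = Mul(Add(Mul(1, 0), 6), 0) = Mul(Add(0, 6), 0) = Mul(6, 0) = 0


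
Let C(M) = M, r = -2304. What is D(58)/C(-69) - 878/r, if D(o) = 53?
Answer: -10255/26496 ≈ -0.38704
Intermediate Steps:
D(58)/C(-69) - 878/r = 53/(-69) - 878/(-2304) = 53*(-1/69) - 878*(-1/2304) = -53/69 + 439/1152 = -10255/26496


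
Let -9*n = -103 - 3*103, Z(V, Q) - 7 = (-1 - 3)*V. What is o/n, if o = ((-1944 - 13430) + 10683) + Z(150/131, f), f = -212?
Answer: -1381959/13493 ≈ -102.42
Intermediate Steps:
Z(V, Q) = 7 - 4*V (Z(V, Q) = 7 + (-1 - 3)*V = 7 - 4*V)
o = -614204/131 (o = ((-1944 - 13430) + 10683) + (7 - 600/131) = (-15374 + 10683) + (7 - 600/131) = -4691 + (7 - 4*150/131) = -4691 + (7 - 600/131) = -4691 + 317/131 = -614204/131 ≈ -4688.6)
n = 412/9 (n = -(-103 - 3*103)/9 = -(-103 - 309)/9 = -⅑*(-412) = 412/9 ≈ 45.778)
o/n = -614204/(131*412/9) = -614204/131*9/412 = -1381959/13493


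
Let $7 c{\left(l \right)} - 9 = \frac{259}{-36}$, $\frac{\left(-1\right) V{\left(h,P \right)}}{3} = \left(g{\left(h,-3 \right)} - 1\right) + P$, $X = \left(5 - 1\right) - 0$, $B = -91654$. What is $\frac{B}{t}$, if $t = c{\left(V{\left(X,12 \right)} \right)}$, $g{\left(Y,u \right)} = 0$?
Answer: $- \frac{23096808}{65} \approx -3.5534 \cdot 10^{5}$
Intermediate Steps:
$X = 4$ ($X = 4 + 0 = 4$)
$V{\left(h,P \right)} = 3 - 3 P$ ($V{\left(h,P \right)} = - 3 \left(\left(0 - 1\right) + P\right) = - 3 \left(-1 + P\right) = 3 - 3 P$)
$c{\left(l \right)} = \frac{65}{252}$ ($c{\left(l \right)} = \frac{9}{7} + \frac{259 \frac{1}{-36}}{7} = \frac{9}{7} + \frac{259 \left(- \frac{1}{36}\right)}{7} = \frac{9}{7} + \frac{1}{7} \left(- \frac{259}{36}\right) = \frac{9}{7} - \frac{37}{36} = \frac{65}{252}$)
$t = \frac{65}{252} \approx 0.25794$
$\frac{B}{t} = - \frac{91654}{\frac{65}{252}} = \left(-91654\right) \frac{252}{65} = - \frac{23096808}{65}$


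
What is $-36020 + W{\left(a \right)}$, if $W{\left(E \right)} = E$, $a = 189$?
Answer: $-35831$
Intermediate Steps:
$-36020 + W{\left(a \right)} = -36020 + 189 = -35831$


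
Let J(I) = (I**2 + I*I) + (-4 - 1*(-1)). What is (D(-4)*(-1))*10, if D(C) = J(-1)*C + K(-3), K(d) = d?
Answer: -10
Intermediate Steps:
J(I) = -3 + 2*I**2 (J(I) = (I**2 + I**2) + (-4 + 1) = 2*I**2 - 3 = -3 + 2*I**2)
D(C) = -3 - C (D(C) = (-3 + 2*(-1)**2)*C - 3 = (-3 + 2*1)*C - 3 = (-3 + 2)*C - 3 = -C - 3 = -3 - C)
(D(-4)*(-1))*10 = ((-3 - 1*(-4))*(-1))*10 = ((-3 + 4)*(-1))*10 = (1*(-1))*10 = -1*10 = -10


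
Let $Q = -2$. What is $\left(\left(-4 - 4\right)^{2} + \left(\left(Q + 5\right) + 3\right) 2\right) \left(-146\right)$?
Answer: $-11096$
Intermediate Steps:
$\left(\left(-4 - 4\right)^{2} + \left(\left(Q + 5\right) + 3\right) 2\right) \left(-146\right) = \left(\left(-4 - 4\right)^{2} + \left(\left(-2 + 5\right) + 3\right) 2\right) \left(-146\right) = \left(\left(-8\right)^{2} + \left(3 + 3\right) 2\right) \left(-146\right) = \left(64 + 6 \cdot 2\right) \left(-146\right) = \left(64 + 12\right) \left(-146\right) = 76 \left(-146\right) = -11096$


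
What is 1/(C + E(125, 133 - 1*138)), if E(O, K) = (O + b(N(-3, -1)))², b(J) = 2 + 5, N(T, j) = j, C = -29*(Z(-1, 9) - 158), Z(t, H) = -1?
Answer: 1/22035 ≈ 4.5382e-5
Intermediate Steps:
C = 4611 (C = -29*(-1 - 158) = -29*(-159) = 4611)
b(J) = 7
E(O, K) = (7 + O)² (E(O, K) = (O + 7)² = (7 + O)²)
1/(C + E(125, 133 - 1*138)) = 1/(4611 + (7 + 125)²) = 1/(4611 + 132²) = 1/(4611 + 17424) = 1/22035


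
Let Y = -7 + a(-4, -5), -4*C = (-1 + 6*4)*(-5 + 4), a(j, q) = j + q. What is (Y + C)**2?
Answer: 1681/16 ≈ 105.06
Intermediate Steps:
C = 23/4 (C = -(-1 + 6*4)*(-5 + 4)/4 = -(-1 + 24)*(-1)/4 = -23*(-1)/4 = -1/4*(-23) = 23/4 ≈ 5.7500)
Y = -16 (Y = -7 + (-4 - 5) = -7 - 9 = -16)
(Y + C)**2 = (-16 + 23/4)**2 = (-41/4)**2 = 1681/16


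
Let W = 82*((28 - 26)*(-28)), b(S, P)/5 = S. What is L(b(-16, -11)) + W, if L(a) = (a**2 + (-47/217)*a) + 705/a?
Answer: 6306939/3472 ≈ 1816.5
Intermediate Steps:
b(S, P) = 5*S
W = -4592 (W = 82*(2*(-28)) = 82*(-56) = -4592)
L(a) = a**2 + 705/a - 47*a/217 (L(a) = (a**2 + (-47*1/217)*a) + 705/a = (a**2 - 47*a/217) + 705/a = a**2 + 705/a - 47*a/217)
L(b(-16, -11)) + W = ((5*(-16))**2 + 705/((5*(-16))) - 235*(-16)/217) - 4592 = ((-80)**2 + 705/(-80) - 47/217*(-80)) - 4592 = (6400 + 705*(-1/80) + 3760/217) - 4592 = (6400 - 141/16 + 3760/217) - 4592 = 22250363/3472 - 4592 = 6306939/3472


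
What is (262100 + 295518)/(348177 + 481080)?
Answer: 557618/829257 ≈ 0.67243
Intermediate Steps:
(262100 + 295518)/(348177 + 481080) = 557618/829257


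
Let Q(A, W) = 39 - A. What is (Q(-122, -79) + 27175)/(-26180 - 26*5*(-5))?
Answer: -4556/4255 ≈ -1.0707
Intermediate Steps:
(Q(-122, -79) + 27175)/(-26180 - 26*5*(-5)) = ((39 - 1*(-122)) + 27175)/(-26180 - 26*5*(-5)) = ((39 + 122) + 27175)/(-26180 - 130*(-5)) = (161 + 27175)/(-26180 + 650) = 27336/(-25530) = 27336*(-1/25530) = -4556/4255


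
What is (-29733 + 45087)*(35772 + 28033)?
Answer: 979661970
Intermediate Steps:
(-29733 + 45087)*(35772 + 28033) = 15354*63805 = 979661970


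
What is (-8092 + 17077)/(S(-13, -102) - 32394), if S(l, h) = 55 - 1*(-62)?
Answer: -2995/10759 ≈ -0.27837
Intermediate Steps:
S(l, h) = 117 (S(l, h) = 55 + 62 = 117)
(-8092 + 17077)/(S(-13, -102) - 32394) = (-8092 + 17077)/(117 - 32394) = 8985/(-32277) = 8985*(-1/32277) = -2995/10759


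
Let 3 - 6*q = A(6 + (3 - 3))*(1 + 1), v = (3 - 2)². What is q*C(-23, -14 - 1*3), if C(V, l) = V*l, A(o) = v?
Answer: 391/6 ≈ 65.167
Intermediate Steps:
v = 1 (v = 1² = 1)
A(o) = 1
q = ⅙ (q = ½ - (1 + 1)/6 = ½ - 2/6 = ½ - ⅙*2 = ½ - ⅓ = ⅙ ≈ 0.16667)
q*C(-23, -14 - 1*3) = (-23*(-14 - 1*3))/6 = (-23*(-14 - 3))/6 = (-23*(-17))/6 = (⅙)*391 = 391/6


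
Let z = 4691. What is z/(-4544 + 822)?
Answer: -4691/3722 ≈ -1.2603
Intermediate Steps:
z/(-4544 + 822) = 4691/(-4544 + 822) = 4691/(-3722) = 4691*(-1/3722) = -4691/3722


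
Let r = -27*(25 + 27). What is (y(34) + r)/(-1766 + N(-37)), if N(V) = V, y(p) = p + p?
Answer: 1336/1803 ≈ 0.74099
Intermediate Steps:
y(p) = 2*p
r = -1404 (r = -27*52 = -1404)
(y(34) + r)/(-1766 + N(-37)) = (2*34 - 1404)/(-1766 - 37) = (68 - 1404)/(-1803) = -1336*(-1/1803) = 1336/1803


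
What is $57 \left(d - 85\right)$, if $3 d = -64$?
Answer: $-6061$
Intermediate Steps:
$d = - \frac{64}{3}$ ($d = \frac{1}{3} \left(-64\right) = - \frac{64}{3} \approx -21.333$)
$57 \left(d - 85\right) = 57 \left(- \frac{64}{3} - 85\right) = 57 \left(- \frac{319}{3}\right) = -6061$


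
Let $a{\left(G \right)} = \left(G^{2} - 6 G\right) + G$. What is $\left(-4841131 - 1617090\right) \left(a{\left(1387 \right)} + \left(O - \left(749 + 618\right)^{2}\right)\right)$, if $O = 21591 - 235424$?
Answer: $1070049721048$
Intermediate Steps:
$O = -213833$ ($O = 21591 - 235424 = -213833$)
$a{\left(G \right)} = G^{2} - 5 G$
$\left(-4841131 - 1617090\right) \left(a{\left(1387 \right)} + \left(O - \left(749 + 618\right)^{2}\right)\right) = \left(-4841131 - 1617090\right) \left(1387 \left(-5 + 1387\right) - \left(213833 + \left(749 + 618\right)^{2}\right)\right) = - 6458221 \left(1387 \cdot 1382 - 2082522\right) = - 6458221 \left(1916834 - 2082522\right) = \left(-6458221\right) \left(-165688\right) = 1070049721048$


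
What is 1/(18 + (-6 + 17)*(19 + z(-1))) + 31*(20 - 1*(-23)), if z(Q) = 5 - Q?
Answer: 390570/293 ≈ 1333.0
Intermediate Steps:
1/(18 + (-6 + 17)*(19 + z(-1))) + 31*(20 - 1*(-23)) = 1/(18 + (-6 + 17)*(19 + (5 - 1*(-1)))) + 31*(20 - 1*(-23)) = 1/(18 + 11*(19 + (5 + 1))) + 31*(20 + 23) = 1/(18 + 11*(19 + 6)) + 31*43 = 1/(18 + 11*25) + 1333 = 1/(18 + 275) + 1333 = 1/293 + 1333 = 390570/293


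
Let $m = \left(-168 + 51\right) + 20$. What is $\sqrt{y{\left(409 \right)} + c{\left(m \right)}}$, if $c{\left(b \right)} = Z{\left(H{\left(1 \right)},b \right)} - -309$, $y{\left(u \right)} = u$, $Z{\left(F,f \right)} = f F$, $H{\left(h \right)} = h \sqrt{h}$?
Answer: $3 \sqrt{69} \approx 24.92$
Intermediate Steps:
$H{\left(h \right)} = h^{\frac{3}{2}}$
$Z{\left(F,f \right)} = F f$
$m = -97$ ($m = -117 + 20 = -97$)
$c{\left(b \right)} = 309 + b$ ($c{\left(b \right)} = 1^{\frac{3}{2}} b - -309 = 1 b + 309 = b + 309 = 309 + b$)
$\sqrt{y{\left(409 \right)} + c{\left(m \right)}} = \sqrt{409 + \left(309 - 97\right)} = \sqrt{409 + 212} = \sqrt{621} = 3 \sqrt{69}$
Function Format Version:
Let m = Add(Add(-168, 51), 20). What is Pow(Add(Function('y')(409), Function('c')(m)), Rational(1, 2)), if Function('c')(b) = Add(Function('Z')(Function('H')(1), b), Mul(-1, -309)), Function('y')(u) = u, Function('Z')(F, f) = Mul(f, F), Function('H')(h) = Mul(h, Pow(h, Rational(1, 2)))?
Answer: Mul(3, Pow(69, Rational(1, 2))) ≈ 24.920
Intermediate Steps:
Function('H')(h) = Pow(h, Rational(3, 2))
Function('Z')(F, f) = Mul(F, f)
m = -97 (m = Add(-117, 20) = -97)
Function('c')(b) = Add(309, b) (Function('c')(b) = Add(Mul(Pow(1, Rational(3, 2)), b), Mul(-1, -309)) = Add(Mul(1, b), 309) = Add(b, 309) = Add(309, b))
Pow(Add(Function('y')(409), Function('c')(m)), Rational(1, 2)) = Pow(Add(409, Add(309, -97)), Rational(1, 2)) = Pow(Add(409, 212), Rational(1, 2)) = Pow(621, Rational(1, 2)) = Mul(3, Pow(69, Rational(1, 2)))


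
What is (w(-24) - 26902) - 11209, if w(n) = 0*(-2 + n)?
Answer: -38111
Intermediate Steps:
w(n) = 0
(w(-24) - 26902) - 11209 = (0 - 26902) - 11209 = -26902 - 11209 = -38111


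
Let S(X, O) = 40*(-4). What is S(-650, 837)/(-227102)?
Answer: 80/113551 ≈ 0.00070453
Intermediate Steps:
S(X, O) = -160
S(-650, 837)/(-227102) = -160/(-227102) = -160*(-1/227102) = 80/113551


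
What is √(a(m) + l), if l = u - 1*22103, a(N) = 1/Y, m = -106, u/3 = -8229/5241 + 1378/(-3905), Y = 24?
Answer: I*√148167898807927194570/81864420 ≈ 148.69*I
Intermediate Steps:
u = -39356343/6822035 (u = 3*(-8229/5241 + 1378/(-3905)) = 3*(-8229*1/5241 + 1378*(-1/3905)) = 3*(-2743/1747 - 1378/3905) = 3*(-13118781/6822035) = -39356343/6822035 ≈ -5.7690)
a(N) = 1/24
l = -150826795948/6822035 (l = -39356343/6822035 - 1*22103 = -39356343/6822035 - 22103 = -150826795948/6822035 ≈ -22109.)
√(a(m) + l) = √(1/24 - 150826795948/6822035) = √(-3619836280717/163728840) = I*√148167898807927194570/81864420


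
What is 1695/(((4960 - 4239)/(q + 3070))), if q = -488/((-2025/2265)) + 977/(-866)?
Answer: 47753304269/5619474 ≈ 8497.8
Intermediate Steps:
q = 63681913/116910 (q = -488/((-2025*1/2265)) + 977*(-1/866) = -488/(-135/151) - 977/866 = -488*(-151/135) - 977/866 = 73688/135 - 977/866 = 63681913/116910 ≈ 544.71)
1695/(((4960 - 4239)/(q + 3070))) = 1695/(((4960 - 4239)/(63681913/116910 + 3070))) = 1695/((721/(422595613/116910))) = 1695/((721*(116910/422595613))) = 1695/(84292110/422595613) = 1695*(422595613/84292110) = 47753304269/5619474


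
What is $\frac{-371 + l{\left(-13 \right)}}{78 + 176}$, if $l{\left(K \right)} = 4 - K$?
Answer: $- \frac{177}{127} \approx -1.3937$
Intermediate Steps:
$\frac{-371 + l{\left(-13 \right)}}{78 + 176} = \frac{-371 + \left(4 - -13\right)}{78 + 176} = \frac{-371 + \left(4 + 13\right)}{254} = \left(-371 + 17\right) \frac{1}{254} = \left(-354\right) \frac{1}{254} = - \frac{177}{127}$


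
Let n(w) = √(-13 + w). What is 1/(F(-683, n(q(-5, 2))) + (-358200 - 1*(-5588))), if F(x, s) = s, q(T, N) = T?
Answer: -176306/62167611281 - 3*I*√2/124335222562 ≈ -2.836e-6 - 3.4123e-11*I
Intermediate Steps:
1/(F(-683, n(q(-5, 2))) + (-358200 - 1*(-5588))) = 1/(√(-13 - 5) + (-358200 - 1*(-5588))) = 1/(√(-18) + (-358200 + 5588)) = 1/(3*I*√2 - 352612) = 1/(-352612 + 3*I*√2)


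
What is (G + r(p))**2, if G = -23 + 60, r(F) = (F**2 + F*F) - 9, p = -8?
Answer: 24336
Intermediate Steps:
r(F) = -9 + 2*F**2 (r(F) = (F**2 + F**2) - 9 = 2*F**2 - 9 = -9 + 2*F**2)
G = 37
(G + r(p))**2 = (37 + (-9 + 2*(-8)**2))**2 = (37 + (-9 + 2*64))**2 = (37 + (-9 + 128))**2 = (37 + 119)**2 = 156**2 = 24336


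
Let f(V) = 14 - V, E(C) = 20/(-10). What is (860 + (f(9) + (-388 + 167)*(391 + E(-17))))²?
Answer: 7242690816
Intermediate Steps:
E(C) = -2 (E(C) = 20*(-⅒) = -2)
(860 + (f(9) + (-388 + 167)*(391 + E(-17))))² = (860 + ((14 - 1*9) + (-388 + 167)*(391 - 2)))² = (860 + ((14 - 9) - 221*389))² = (860 + (5 - 85969))² = (860 - 85964)² = (-85104)² = 7242690816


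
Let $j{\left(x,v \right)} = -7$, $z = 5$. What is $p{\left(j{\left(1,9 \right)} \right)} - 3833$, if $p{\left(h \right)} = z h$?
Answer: $-3868$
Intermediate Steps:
$p{\left(h \right)} = 5 h$
$p{\left(j{\left(1,9 \right)} \right)} - 3833 = 5 \left(-7\right) - 3833 = -35 - 3833 = -3868$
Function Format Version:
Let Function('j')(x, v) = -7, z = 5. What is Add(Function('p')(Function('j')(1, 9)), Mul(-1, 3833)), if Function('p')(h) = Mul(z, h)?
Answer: -3868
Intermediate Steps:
Function('p')(h) = Mul(5, h)
Add(Function('p')(Function('j')(1, 9)), Mul(-1, 3833)) = Add(Mul(5, -7), Mul(-1, 3833)) = Add(-35, -3833) = -3868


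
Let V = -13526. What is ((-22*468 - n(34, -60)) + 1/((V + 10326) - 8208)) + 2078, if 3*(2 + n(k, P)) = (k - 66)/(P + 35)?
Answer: -7029974731/855600 ≈ -8216.4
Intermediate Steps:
n(k, P) = -2 + (-66 + k)/(3*(35 + P)) (n(k, P) = -2 + ((k - 66)/(P + 35))/3 = -2 + ((-66 + k)/(35 + P))/3 = -2 + (-66 + k)/(3*(35 + P)))
((-22*468 - n(34, -60)) + 1/((V + 10326) - 8208)) + 2078 = ((-22*468 - (-276 + 34 - 6*(-60))/(3*(35 - 60))) + 1/((-13526 + 10326) - 8208)) + 2078 = ((-10296 - (-276 + 34 + 360)/(3*(-25))) + 1/(-3200 - 8208)) + 2078 = ((-10296 - (-1)*118/(3*25)) + 1/(-11408)) + 2078 = ((-10296 - 1*(-118/75)) - 1/11408) + 2078 = ((-10296 + 118/75) - 1/11408) + 2078 = (-772082/75 - 1/11408) + 2078 = -8807911531/855600 + 2078 = -7029974731/855600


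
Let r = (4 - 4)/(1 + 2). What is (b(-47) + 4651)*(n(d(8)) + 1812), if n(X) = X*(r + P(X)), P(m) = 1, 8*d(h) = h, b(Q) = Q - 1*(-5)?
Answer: 8356117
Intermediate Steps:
b(Q) = 5 + Q (b(Q) = Q + 5 = 5 + Q)
d(h) = h/8
r = 0 (r = 0/3 = 0*(⅓) = 0)
n(X) = X (n(X) = X*(0 + 1) = X*1 = X)
(b(-47) + 4651)*(n(d(8)) + 1812) = ((5 - 47) + 4651)*((⅛)*8 + 1812) = (-42 + 4651)*(1 + 1812) = 4609*1813 = 8356117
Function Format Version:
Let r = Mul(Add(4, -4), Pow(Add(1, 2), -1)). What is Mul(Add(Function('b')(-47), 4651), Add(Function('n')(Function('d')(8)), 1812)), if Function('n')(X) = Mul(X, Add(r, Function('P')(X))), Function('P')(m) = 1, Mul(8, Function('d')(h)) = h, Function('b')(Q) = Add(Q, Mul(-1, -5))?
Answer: 8356117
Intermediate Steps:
Function('b')(Q) = Add(5, Q) (Function('b')(Q) = Add(Q, 5) = Add(5, Q))
Function('d')(h) = Mul(Rational(1, 8), h)
r = 0 (r = Mul(0, Pow(3, -1)) = Mul(0, Rational(1, 3)) = 0)
Function('n')(X) = X (Function('n')(X) = Mul(X, Add(0, 1)) = Mul(X, 1) = X)
Mul(Add(Function('b')(-47), 4651), Add(Function('n')(Function('d')(8)), 1812)) = Mul(Add(Add(5, -47), 4651), Add(Mul(Rational(1, 8), 8), 1812)) = Mul(Add(-42, 4651), Add(1, 1812)) = Mul(4609, 1813) = 8356117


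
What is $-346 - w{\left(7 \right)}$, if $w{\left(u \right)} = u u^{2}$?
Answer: $-689$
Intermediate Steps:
$w{\left(u \right)} = u^{3}$
$-346 - w{\left(7 \right)} = -346 - 7^{3} = -346 - 343 = -689$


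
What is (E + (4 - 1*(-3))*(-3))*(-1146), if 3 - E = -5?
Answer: 14898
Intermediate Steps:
E = 8 (E = 3 - 1*(-5) = 3 + 5 = 8)
(E + (4 - 1*(-3))*(-3))*(-1146) = (8 + (4 - 1*(-3))*(-3))*(-1146) = (8 + (4 + 3)*(-3))*(-1146) = (8 + 7*(-3))*(-1146) = (8 - 21)*(-1146) = -13*(-1146) = 14898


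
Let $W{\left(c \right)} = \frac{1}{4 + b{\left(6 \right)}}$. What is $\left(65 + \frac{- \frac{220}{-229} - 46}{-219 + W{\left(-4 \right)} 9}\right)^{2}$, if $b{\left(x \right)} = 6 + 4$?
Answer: $\frac{231525043106809}{54452689201} \approx 4251.9$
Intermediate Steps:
$b{\left(x \right)} = 10$
$W{\left(c \right)} = \frac{1}{14}$ ($W{\left(c \right)} = \frac{1}{4 + 10} = \frac{1}{14}$)
$\left(65 + \frac{- \frac{220}{-229} - 46}{-219 + W{\left(-4 \right)} 9}\right)^{2} = \left(65 + \frac{- \frac{220}{-229} - 46}{-219 + \frac{1}{14} \cdot 9}\right)^{2} = \left(65 + \frac{\left(-220\right) \left(- \frac{1}{229}\right) - 46}{-219 + \frac{9}{14}}\right)^{2} = \left(65 + \frac{\frac{220}{229} - 46}{- \frac{3057}{14}}\right)^{2} = \left(65 - - \frac{48132}{233351}\right)^{2} = \left(65 + \frac{48132}{233351}\right)^{2} = \left(\frac{15215947}{233351}\right)^{2} = \frac{231525043106809}{54452689201}$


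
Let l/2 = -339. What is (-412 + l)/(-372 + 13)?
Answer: 1090/359 ≈ 3.0362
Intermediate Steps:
l = -678 (l = 2*(-339) = -678)
(-412 + l)/(-372 + 13) = (-412 - 678)/(-372 + 13) = -1090/(-359) = -1090*(-1/359) = 1090/359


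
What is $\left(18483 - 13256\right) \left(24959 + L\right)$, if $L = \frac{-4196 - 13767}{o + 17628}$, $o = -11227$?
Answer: $\frac{834985003292}{6401} \approx 1.3045 \cdot 10^{8}$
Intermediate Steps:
$L = - \frac{17963}{6401}$ ($L = \frac{-4196 - 13767}{-11227 + 17628} = - \frac{17963}{6401} \approx -2.8063$)
$\left(18483 - 13256\right) \left(24959 + L\right) = \left(18483 - 13256\right) \left(24959 - \frac{17963}{6401}\right) = 5227 \cdot \frac{159744596}{6401} = \frac{834985003292}{6401}$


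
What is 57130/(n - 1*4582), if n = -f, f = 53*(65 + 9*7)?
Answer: -28565/5683 ≈ -5.0264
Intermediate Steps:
f = 6784 (f = 53*(65 + 63) = 53*128 = 6784)
n = -6784 (n = -1*6784 = -6784)
57130/(n - 1*4582) = 57130/(-6784 - 1*4582) = 57130/(-6784 - 4582) = 57130/(-11366) = 57130*(-1/11366) = -28565/5683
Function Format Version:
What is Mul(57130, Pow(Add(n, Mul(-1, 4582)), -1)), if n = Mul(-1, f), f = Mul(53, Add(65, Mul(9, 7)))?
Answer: Rational(-28565, 5683) ≈ -5.0264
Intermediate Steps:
f = 6784 (f = Mul(53, Add(65, 63)) = Mul(53, 128) = 6784)
n = -6784 (n = Mul(-1, 6784) = -6784)
Mul(57130, Pow(Add(n, Mul(-1, 4582)), -1)) = Mul(57130, Pow(Add(-6784, Mul(-1, 4582)), -1)) = Mul(57130, Pow(Add(-6784, -4582), -1)) = Mul(57130, Pow(-11366, -1)) = Mul(57130, Rational(-1, 11366)) = Rational(-28565, 5683)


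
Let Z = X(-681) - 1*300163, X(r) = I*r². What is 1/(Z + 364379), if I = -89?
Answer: -1/41210513 ≈ -2.4266e-8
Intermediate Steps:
X(r) = -89*r²
Z = -41574892 (Z = -89*(-681)² - 1*300163 = -89*463761 - 300163 = -41274729 - 300163 = -41574892)
1/(Z + 364379) = 1/(-41574892 + 364379) = 1/(-41210513) = -1/41210513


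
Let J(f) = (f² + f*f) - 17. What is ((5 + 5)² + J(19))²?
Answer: 648025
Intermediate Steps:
J(f) = -17 + 2*f² (J(f) = (f² + f²) - 17 = 2*f² - 17 = -17 + 2*f²)
((5 + 5)² + J(19))² = ((5 + 5)² + (-17 + 2*19²))² = (10² + (-17 + 2*361))² = (100 + (-17 + 722))² = (100 + 705)² = 805² = 648025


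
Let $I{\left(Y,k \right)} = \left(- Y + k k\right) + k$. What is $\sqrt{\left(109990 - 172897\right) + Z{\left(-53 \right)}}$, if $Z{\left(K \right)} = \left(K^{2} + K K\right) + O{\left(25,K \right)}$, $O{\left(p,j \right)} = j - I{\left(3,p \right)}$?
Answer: $i \sqrt{57989} \approx 240.81 i$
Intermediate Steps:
$I{\left(Y,k \right)} = k + k^{2} - Y$ ($I{\left(Y,k \right)} = \left(- Y + k^{2}\right) + k = \left(k^{2} - Y\right) + k = k + k^{2} - Y$)
$O{\left(p,j \right)} = 3 + j - p - p^{2}$ ($O{\left(p,j \right)} = j - \left(p + p^{2} - 3\right) = j - \left(-3 + p + p^{2}\right) = 3 + j - p - p^{2}$)
$Z{\left(K \right)} = -647 + K + 2 K^{2}$ ($Z{\left(K \right)} = \left(K^{2} + K K\right) + \left(3 + K - 25 - 25^{2}\right) = \left(K^{2} + K^{2}\right) + \left(3 + K - 25 - 625\right) = 2 K^{2} + \left(3 + K - 25 - 625\right) = 2 K^{2} + \left(-647 + K\right) = -647 + K + 2 K^{2}$)
$\sqrt{\left(109990 - 172897\right) + Z{\left(-53 \right)}} = \sqrt{\left(109990 - 172897\right) - \left(700 - 5618\right)} = \sqrt{-62907 - -4918} = \sqrt{-62907 + 4918} = \sqrt{-57989} = i \sqrt{57989}$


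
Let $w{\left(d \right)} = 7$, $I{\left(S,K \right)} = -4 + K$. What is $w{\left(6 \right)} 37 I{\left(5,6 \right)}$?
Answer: $518$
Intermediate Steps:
$w{\left(6 \right)} 37 I{\left(5,6 \right)} = 7 \cdot 37 \left(-4 + 6\right) = 259 \cdot 2 = 518$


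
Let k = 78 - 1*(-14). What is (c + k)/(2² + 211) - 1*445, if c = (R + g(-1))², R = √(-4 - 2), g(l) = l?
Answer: -95583/215 + (1 - I*√6)²/215 ≈ -444.6 - 0.022786*I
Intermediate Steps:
R = I*√6 (R = √(-6) = I*√6 ≈ 2.4495*I)
c = (-1 + I*√6)² (c = (I*√6 - 1)² = (-1 + I*√6)² ≈ -5.0 - 4.899*I)
k = 92 (k = 78 + 14 = 92)
(c + k)/(2² + 211) - 1*445 = ((1 - I*√6)² + 92)/(2² + 211) - 1*445 = (92 + (1 - I*√6)²)/(4 + 211) - 445 = (92 + (1 - I*√6)²)/215 - 445 = (92 + (1 - I*√6)²)*(1/215) - 445 = (92/215 + (1 - I*√6)²/215) - 445 = -95583/215 + (1 - I*√6)²/215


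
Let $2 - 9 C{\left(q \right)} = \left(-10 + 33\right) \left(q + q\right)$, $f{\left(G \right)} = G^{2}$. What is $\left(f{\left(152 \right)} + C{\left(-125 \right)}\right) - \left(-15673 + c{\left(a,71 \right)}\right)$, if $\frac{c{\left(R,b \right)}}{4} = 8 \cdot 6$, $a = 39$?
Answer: $\frac{353017}{9} \approx 39224.0$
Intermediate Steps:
$C{\left(q \right)} = \frac{2}{9} - \frac{46 q}{9}$ ($C{\left(q \right)} = \frac{2}{9} - \frac{\left(-10 + 33\right) \left(q + q\right)}{9} = \frac{2}{9} - \frac{23 \cdot 2 q}{9} = \frac{2}{9} - \frac{46 q}{9}$)
$c{\left(R,b \right)} = 192$ ($c{\left(R,b \right)} = 4 \cdot 8 \cdot 6 = 4 \cdot 48 = 192$)
$\left(f{\left(152 \right)} + C{\left(-125 \right)}\right) - \left(-15673 + c{\left(a,71 \right)}\right) = \left(152^{2} + \left(\frac{2}{9} - - \frac{5750}{9}\right)\right) + \left(15673 - 192\right) = \left(23104 + \left(\frac{2}{9} + \frac{5750}{9}\right)\right) + \left(15673 - 192\right) = \left(23104 + \frac{5752}{9}\right) + 15481 = \frac{213688}{9} + 15481 = \frac{353017}{9}$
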